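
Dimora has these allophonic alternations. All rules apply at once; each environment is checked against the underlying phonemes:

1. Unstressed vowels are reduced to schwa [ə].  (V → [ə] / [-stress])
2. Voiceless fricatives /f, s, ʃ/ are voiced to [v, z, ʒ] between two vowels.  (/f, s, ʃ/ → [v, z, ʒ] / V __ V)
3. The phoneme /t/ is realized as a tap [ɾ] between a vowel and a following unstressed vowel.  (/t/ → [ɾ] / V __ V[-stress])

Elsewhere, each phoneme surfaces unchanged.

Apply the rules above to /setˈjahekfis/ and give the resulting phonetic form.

[sətˈjahəkfəs]

/s/ (word-initial): rule 2 targets it, but not between two vowels → unchanged [s].
/e/ (between /s/ and /t/): in an unstressed syllable, so rule 1 applies → [ə].
/t/ (between /e/ and /j/): rule 3 targets it, but not between a vowel and a following unstressed vowel → unchanged [t].
/j/ (between /t/ and /a/): no rule targets it → [j].
/a/ (between /j/ and /h/) fails the environment for rule 1, so it stays [a].
/h/ (between /a/ and /e/) is unaffected → [h].
/e/ (between /h/ and /k/): in an unstressed syllable, so rule 1 applies → [ə].
/k/ (between /e/ and /f/): no rule targets it → [k].
/f/ (between /k/ and /i/) is in the target of rule 2 but the environment (between two vowels) is not met → [f].
/i/ meets the environment for rule 1 (in an unstressed syllable) → [ə].
/s/ (word-final): rule 2 targets it, but not between two vowels → unchanged [s].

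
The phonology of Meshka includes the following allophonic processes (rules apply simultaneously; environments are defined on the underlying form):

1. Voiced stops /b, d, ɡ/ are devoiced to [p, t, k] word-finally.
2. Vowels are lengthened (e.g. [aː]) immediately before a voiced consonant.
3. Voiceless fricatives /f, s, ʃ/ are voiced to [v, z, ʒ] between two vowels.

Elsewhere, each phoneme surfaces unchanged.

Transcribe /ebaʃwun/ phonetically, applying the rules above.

[eːbaʃwuːn]

/e/ — word-initial, before a voiced consonant — surfaces as [eː] (rule 2).
/b/ — between /e/ and /a/; rule 1 does not apply here → [b].
/a/ (between /b/ and /ʃ/): rule 2 targets it, but not before a voiced consonant → unchanged [a].
/ʃ/ (between /a/ and /w/): rule 3 targets it, but not between two vowels → unchanged [ʃ].
/w/ — not in any rule's target class → [w].
/u/ (between /w/ and /n/): before a voiced consonant, so rule 2 applies → [uː].
/n/ — not in any rule's target class → [n].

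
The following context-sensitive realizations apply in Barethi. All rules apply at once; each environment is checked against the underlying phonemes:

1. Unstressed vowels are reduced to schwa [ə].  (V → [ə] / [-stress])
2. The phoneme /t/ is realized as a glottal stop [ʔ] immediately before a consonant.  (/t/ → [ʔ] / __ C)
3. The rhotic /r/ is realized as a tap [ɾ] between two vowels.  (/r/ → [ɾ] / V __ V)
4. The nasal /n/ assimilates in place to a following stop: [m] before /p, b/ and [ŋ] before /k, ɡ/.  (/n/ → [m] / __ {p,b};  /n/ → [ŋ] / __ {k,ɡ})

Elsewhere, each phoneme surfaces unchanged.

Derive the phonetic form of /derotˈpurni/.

[dəɾəʔˈpurnə]

/d/ (word-initial) is unaffected → [d].
/e/ (between /d/ and /r/): in an unstressed syllable, so rule 1 applies → [ə].
Rule 3 applies to /r/ (between /e/ and /o/: between two vowels) → [ɾ].
/o/ (between /r/ and /t/): in an unstressed syllable, so rule 1 applies → [ə].
/t/ (between /o/ and /p/): immediately before a consonant, so rule 2 applies → [ʔ].
/p/ stays [p].
/u/ (between /p/ and /r/) is in the target of rule 1 but the environment (in an unstressed syllable) is not met → [u].
/r/ (between /u/ and /n/) fails the environment for rule 3, so it stays [r].
/n/ (between /r/ and /i/) fails the environment for rule 4, so it stays [n].
/i/ (word-final): in an unstressed syllable, so rule 1 applies → [ə].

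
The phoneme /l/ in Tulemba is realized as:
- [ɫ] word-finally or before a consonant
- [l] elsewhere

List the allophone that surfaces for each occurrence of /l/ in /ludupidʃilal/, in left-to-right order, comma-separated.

[l], [l], [ɫ]

Occurrence 1 (position 1): no conditioning environment matches → elsewhere allophone [l].
Occurrence 2 (position 10): no conditioning environment matches → elsewhere allophone [l].
Occurrence 3 (position 12): word-finally or before a consonant → [ɫ].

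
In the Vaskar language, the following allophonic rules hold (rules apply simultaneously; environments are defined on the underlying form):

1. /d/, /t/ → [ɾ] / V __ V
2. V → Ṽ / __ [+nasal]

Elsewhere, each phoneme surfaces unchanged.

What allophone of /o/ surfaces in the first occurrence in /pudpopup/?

[o]

/o/ (between /p/ and /p/): rule 2 targets it, but not before a nasal consonant → unchanged [o].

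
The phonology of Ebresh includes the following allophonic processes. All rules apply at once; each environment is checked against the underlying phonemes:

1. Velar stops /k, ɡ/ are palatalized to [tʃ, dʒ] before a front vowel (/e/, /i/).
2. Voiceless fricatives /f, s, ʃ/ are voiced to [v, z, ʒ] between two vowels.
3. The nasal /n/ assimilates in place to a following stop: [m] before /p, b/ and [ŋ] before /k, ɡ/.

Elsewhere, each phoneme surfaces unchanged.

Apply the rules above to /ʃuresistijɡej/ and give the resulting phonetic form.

[ʃurezistijdʒej]

/ʃ/ (word-initial): rule 2 targets it, but not between two vowels → unchanged [ʃ].
/s/ — between /e/ and /i/, between two vowels — surfaces as [z] (rule 2).
/s/ (between /i/ and /t/): rule 2 targets it, but not between two vowels → unchanged [s].
/ɡ/ (between /j/ and /e/): before a front vowel, so rule 1 applies → [dʒ].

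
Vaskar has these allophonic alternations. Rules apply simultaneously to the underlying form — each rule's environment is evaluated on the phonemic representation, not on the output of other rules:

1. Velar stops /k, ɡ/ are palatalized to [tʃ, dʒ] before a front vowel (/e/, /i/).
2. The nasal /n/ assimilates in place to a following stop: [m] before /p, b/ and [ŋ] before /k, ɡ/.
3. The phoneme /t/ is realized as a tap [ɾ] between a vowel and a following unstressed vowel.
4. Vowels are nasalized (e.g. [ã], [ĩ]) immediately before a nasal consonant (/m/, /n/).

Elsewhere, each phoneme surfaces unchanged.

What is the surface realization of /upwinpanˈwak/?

[upwĩmpãnˈwak]

/u/ (word-initial) fails the environment for rule 4, so it stays [u].
/i/ (between /w/ and /n/): before a nasal consonant, so rule 4 applies → [ĩ].
/n/ (between /i/ and /p/): before a labial or velar stop, so rule 2 applies → [m].
Rule 4 applies to /a/ (between /p/ and /n/: before a nasal consonant) → [ã].
/n/ (between /a/ and /w/) fails the environment for rule 2, so it stays [n].
/a/ (between /w/ and /k/) is in the target of rule 4 but the environment (before a nasal consonant) is not met → [a].
/k/ (word-final): rule 1 targets it, but not before a front vowel → unchanged [k].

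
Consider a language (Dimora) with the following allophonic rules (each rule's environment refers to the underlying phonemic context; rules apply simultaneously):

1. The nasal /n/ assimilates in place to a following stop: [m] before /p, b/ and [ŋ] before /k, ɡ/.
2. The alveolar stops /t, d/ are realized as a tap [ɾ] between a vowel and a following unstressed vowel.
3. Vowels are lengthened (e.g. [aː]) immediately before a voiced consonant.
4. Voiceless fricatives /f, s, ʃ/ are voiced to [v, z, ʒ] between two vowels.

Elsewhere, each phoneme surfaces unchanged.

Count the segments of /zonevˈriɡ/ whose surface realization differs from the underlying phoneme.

3

Segments that undergo a rule: /o/ → [oː] (rule 3); /e/ → [eː] (rule 3); /i/ → [iː] (rule 3).
All other segments surface unchanged.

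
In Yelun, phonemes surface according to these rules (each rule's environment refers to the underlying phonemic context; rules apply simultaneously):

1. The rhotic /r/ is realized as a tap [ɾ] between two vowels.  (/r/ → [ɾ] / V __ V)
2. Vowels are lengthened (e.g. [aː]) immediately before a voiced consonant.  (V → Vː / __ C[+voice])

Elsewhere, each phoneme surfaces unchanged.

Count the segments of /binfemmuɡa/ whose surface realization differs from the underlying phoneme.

Segments that undergo a rule: /i/ → [iː] (rule 2); /e/ → [eː] (rule 2); /u/ → [uː] (rule 2).
All other segments surface unchanged.

3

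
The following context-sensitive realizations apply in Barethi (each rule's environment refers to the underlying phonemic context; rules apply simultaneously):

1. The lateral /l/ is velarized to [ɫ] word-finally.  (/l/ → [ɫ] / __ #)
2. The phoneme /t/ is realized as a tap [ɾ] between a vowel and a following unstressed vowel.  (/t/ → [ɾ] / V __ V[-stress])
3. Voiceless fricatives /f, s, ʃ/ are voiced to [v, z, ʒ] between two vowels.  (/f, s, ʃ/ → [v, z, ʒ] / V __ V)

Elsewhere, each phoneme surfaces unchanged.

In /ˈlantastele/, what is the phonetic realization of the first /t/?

[t]

/t/ (between /n/ and /a/) fails the environment for rule 2, so it stays [t].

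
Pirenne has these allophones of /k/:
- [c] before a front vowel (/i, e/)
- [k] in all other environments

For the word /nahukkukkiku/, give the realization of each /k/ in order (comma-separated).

Occurrence 1 (position 5): no conditioning environment matches → elsewhere allophone [k].
Occurrence 2 (position 6): no conditioning environment matches → elsewhere allophone [k].
Occurrence 3 (position 8): no conditioning environment matches → elsewhere allophone [k].
Occurrence 4 (position 9): before a front vowel → [c].
Occurrence 5 (position 11): no conditioning environment matches → elsewhere allophone [k].

[k], [k], [k], [c], [k]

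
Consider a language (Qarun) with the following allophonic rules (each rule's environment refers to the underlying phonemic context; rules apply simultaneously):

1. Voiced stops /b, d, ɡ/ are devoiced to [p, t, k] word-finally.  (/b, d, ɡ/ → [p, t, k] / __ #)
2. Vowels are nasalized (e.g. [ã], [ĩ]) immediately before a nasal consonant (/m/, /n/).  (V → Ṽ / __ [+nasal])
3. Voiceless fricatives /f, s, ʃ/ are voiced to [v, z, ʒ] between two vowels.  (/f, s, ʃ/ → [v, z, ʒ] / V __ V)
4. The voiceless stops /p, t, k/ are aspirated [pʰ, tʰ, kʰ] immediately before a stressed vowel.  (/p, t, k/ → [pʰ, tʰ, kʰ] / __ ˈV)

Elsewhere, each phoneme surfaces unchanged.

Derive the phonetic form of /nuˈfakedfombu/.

[nuˈvakedfõmbu]

/u/ (between /n/ and /f/) is in the target of rule 2 but the environment (before a nasal consonant) is not met → [u].
/f/ (between /u/ and /a/) occurs between two vowels → [v] by rule 3.
/a/ (between /f/ and /k/): rule 2 targets it, but not before a nasal consonant → unchanged [a].
/k/ — between /a/ and /e/; rule 4 does not apply here → [k].
/e/ (between /k/ and /d/) is in the target of rule 2 but the environment (before a nasal consonant) is not met → [e].
/d/ (between /e/ and /f/): rule 1 targets it, but not word-finally → unchanged [d].
/f/ (between /d/ and /o/): rule 3 targets it, but not between two vowels → unchanged [f].
/o/ meets the environment for rule 2 (before a nasal consonant) → [õ].
/b/ (between /m/ and /u/) fails the environment for rule 1, so it stays [b].
/u/ (word-final) fails the environment for rule 2, so it stays [u].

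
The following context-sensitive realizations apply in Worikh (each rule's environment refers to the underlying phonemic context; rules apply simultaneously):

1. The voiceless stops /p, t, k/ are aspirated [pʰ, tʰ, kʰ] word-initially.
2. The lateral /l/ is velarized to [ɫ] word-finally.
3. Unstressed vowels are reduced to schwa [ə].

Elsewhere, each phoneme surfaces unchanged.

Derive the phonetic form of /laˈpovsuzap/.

[ləˈpovsəzəp]

/l/ (word-initial) fails the environment for rule 2, so it stays [l].
/a/ — between /l/ and /p/, in an unstressed syllable — surfaces as [ə] (rule 3).
/p/ (between /a/ and /o/) fails the environment for rule 1, so it stays [p].
/o/ — between /p/ and /v/; rule 3 does not apply here → [o].
/v/ (between /o/ and /s/) is unaffected → [v].
/s/ (between /v/ and /u/): no rule targets it → [s].
/u/ (between /s/ and /z/) occurs in an unstressed syllable → [ə] by rule 3.
/z/ stays [z].
Rule 3 applies to /a/ (between /z/ and /p/: in an unstressed syllable) → [ə].
/p/ (word-final) is in the target of rule 1 but the environment (word-initially) is not met → [p].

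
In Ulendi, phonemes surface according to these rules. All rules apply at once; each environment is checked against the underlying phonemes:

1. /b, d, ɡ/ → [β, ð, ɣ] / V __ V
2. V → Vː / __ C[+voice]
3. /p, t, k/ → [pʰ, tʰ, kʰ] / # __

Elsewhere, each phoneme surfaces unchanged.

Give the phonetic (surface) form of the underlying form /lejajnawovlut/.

/l/ — not in any rule's target class → [l].
/e/ — between /l/ and /j/, before a voiced consonant — surfaces as [eː] (rule 2).
/j/ (between /e/ and /a/) is unaffected → [j].
/a/ — between /j/ and /j/, before a voiced consonant — surfaces as [aː] (rule 2).
/j/ (between /a/ and /n/): no rule targets it → [j].
/n/ (between /j/ and /a/) is unaffected → [n].
/a/ (between /n/ and /w/) occurs before a voiced consonant → [aː] by rule 2.
/w/ (between /a/ and /o/): no rule targets it → [w].
/o/ meets the environment for rule 2 (before a voiced consonant) → [oː].
/v/ (between /o/ and /l/) is unaffected → [v].
/l/ (between /v/ and /u/): no rule targets it → [l].
/u/ (between /l/ and /t/) is in the target of rule 2 but the environment (before a voiced consonant) is not met → [u].
/t/ — word-final; rule 3 does not apply here → [t].

[leːjaːjnaːwoːvlut]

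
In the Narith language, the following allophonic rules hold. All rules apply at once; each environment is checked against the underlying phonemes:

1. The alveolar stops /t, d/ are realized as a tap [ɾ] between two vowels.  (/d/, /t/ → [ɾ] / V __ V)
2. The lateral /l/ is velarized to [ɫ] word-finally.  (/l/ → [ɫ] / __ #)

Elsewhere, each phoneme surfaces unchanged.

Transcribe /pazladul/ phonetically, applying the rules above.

/l/ (between /z/ and /a/) is in the target of rule 2 but the environment (word-finally) is not met → [l].
Rule 1 applies to /d/ (between /a/ and /u/: between two vowels) → [ɾ].
/l/ — word-final, word-finally — surfaces as [ɫ] (rule 2).

[pazlaɾuɫ]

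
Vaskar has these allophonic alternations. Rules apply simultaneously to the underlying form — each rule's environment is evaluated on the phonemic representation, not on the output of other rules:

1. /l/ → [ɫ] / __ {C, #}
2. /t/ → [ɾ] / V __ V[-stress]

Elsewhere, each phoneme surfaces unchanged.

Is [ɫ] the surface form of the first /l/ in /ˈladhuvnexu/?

/l/ (word-initial) fails the environment for rule 1, so it stays [l].
The actual realization is [l], not [ɫ].

No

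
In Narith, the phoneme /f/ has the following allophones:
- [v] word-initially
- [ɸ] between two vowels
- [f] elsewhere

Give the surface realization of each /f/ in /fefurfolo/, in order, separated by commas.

Occurrence 1 (position 1): word-initially → [v].
Occurrence 2 (position 3): between two vowels → [ɸ].
Occurrence 3 (position 6): no conditioning environment matches → elsewhere allophone [f].

[v], [ɸ], [f]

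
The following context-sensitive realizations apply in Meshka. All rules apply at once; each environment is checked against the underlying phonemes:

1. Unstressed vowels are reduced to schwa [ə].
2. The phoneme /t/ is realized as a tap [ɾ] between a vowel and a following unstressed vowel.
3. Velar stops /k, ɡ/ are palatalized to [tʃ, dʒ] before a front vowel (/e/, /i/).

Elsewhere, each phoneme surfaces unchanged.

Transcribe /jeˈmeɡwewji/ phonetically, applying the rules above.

[jəˈmeɡwəwjə]

/e/ (between /j/ and /m/) occurs in an unstressed syllable → [ə] by rule 1.
/e/ (between /m/ and /ɡ/): rule 1 targets it, but not in an unstressed syllable → unchanged [e].
/ɡ/ (between /e/ and /w/) is in the target of rule 3 but the environment (before a front vowel) is not met → [ɡ].
/e/ — between /w/ and /w/, in an unstressed syllable — surfaces as [ə] (rule 1).
/i/ — word-final, in an unstressed syllable — surfaces as [ə] (rule 1).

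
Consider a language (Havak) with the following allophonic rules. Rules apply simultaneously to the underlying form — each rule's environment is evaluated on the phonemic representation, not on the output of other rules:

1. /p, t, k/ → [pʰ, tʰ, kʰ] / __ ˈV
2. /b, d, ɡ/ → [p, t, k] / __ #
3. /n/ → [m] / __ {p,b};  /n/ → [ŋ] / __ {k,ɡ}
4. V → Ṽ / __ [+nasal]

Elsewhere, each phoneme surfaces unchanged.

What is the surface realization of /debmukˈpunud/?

/d/ (word-initial) is in the target of rule 2 but the environment (word-finally) is not met → [d].
/e/ (between /d/ and /b/) is in the target of rule 4 but the environment (before a nasal consonant) is not met → [e].
/b/ (between /e/ and /m/) is in the target of rule 2 but the environment (word-finally) is not met → [b].
/m/ (between /b/ and /u/) is unaffected → [m].
/u/ (between /m/ and /k/): rule 4 targets it, but not before a nasal consonant → unchanged [u].
/k/ — between /u/ and /p/; rule 1 does not apply here → [k].
/p/ — between /k/ and /u/, immediately before a stressed vowel — surfaces as [pʰ] (rule 1).
/u/ meets the environment for rule 4 (before a nasal consonant) → [ũ].
/n/ (between /u/ and /u/): rule 3 targets it, but not before a labial or velar stop → unchanged [n].
/u/ — between /n/ and /d/; rule 4 does not apply here → [u].
/d/ meets the environment for rule 2 (word-finally) → [t].

[debmukˈpʰũnut]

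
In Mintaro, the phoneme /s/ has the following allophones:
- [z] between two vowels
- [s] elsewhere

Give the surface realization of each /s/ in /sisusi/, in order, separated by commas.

Occurrence 1 (position 1): no conditioning environment matches → elsewhere allophone [s].
Occurrence 2 (position 3): between two vowels → [z].
Occurrence 3 (position 5): between two vowels → [z].

[s], [z], [z]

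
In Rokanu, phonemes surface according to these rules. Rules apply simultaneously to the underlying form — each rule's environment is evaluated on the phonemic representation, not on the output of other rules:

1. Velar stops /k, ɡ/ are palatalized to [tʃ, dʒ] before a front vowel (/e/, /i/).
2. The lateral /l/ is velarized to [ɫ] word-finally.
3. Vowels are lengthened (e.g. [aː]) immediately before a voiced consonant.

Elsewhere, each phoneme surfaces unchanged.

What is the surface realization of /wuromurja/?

[wuːroːmuːrja]

/u/ meets the environment for rule 3 (before a voiced consonant) → [uː].
/o/ (between /r/ and /m/): before a voiced consonant, so rule 3 applies → [oː].
/u/ — between /m/ and /r/, before a voiced consonant — surfaces as [uː] (rule 3).
/a/ (word-final) is in the target of rule 3 but the environment (before a voiced consonant) is not met → [a].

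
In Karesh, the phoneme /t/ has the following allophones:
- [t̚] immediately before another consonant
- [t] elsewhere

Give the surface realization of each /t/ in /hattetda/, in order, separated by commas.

[t̚], [t], [t̚]

Occurrence 1 (position 3): immediately before another consonant → [t̚].
Occurrence 2 (position 4): no conditioning environment matches → elsewhere allophone [t].
Occurrence 3 (position 6): immediately before another consonant → [t̚].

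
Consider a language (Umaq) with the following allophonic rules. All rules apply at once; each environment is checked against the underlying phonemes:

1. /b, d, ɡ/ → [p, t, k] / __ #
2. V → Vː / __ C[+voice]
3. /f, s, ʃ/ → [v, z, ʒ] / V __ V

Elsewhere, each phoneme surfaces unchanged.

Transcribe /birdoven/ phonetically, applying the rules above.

/b/ — word-initial; rule 1 does not apply here → [b].
/i/ (between /b/ and /r/) occurs before a voiced consonant → [iː] by rule 2.
/r/ (between /i/ and /d/) is unaffected → [r].
/d/ (between /r/ and /o/): rule 1 targets it, but not word-finally → unchanged [d].
Rule 2 applies to /o/ (between /d/ and /v/: before a voiced consonant) → [oː].
/v/ — not in any rule's target class → [v].
Rule 2 applies to /e/ (between /v/ and /n/: before a voiced consonant) → [eː].
/n/ stays [n].

[biːrdoːveːn]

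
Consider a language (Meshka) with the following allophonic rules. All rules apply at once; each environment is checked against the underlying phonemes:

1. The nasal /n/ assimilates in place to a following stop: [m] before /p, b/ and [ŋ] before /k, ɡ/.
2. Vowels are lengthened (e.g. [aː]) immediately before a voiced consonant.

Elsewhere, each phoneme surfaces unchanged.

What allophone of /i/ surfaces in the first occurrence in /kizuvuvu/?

[iː]

/i/ (between /k/ and /z/) occurs before a voiced consonant → [iː] by rule 2.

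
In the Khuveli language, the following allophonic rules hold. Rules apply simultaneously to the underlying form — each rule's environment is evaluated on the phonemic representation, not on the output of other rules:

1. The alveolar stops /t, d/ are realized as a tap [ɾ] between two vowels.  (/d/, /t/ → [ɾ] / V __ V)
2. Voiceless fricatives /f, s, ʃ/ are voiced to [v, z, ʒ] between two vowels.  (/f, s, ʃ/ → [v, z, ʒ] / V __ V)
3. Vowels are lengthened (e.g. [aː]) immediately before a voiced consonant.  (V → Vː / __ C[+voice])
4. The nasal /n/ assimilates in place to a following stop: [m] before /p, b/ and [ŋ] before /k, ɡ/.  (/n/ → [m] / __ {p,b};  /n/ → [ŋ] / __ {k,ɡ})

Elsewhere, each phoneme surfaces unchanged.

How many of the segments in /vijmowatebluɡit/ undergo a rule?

5

Segments that undergo a rule: /i/ → [iː] (rule 3); /o/ → [oː] (rule 3); /t/ → [ɾ] (rule 1); /e/ → [eː] (rule 3); /u/ → [uː] (rule 3).
All other segments surface unchanged.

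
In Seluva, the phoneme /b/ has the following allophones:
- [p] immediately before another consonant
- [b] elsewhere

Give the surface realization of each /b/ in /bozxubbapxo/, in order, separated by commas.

Occurrence 1 (position 1): no conditioning environment matches → elsewhere allophone [b].
Occurrence 2 (position 6): immediately before another consonant → [p].
Occurrence 3 (position 7): no conditioning environment matches → elsewhere allophone [b].

[b], [p], [b]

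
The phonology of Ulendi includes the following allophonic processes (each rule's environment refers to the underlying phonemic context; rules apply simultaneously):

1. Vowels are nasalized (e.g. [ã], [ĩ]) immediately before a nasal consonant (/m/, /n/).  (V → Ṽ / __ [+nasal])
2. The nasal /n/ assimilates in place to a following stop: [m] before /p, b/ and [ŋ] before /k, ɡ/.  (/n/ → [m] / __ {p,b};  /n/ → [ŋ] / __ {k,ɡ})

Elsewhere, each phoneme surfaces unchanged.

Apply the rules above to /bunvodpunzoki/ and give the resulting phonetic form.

/b/ (word-initial) is unaffected → [b].
/u/ (between /b/ and /n/): before a nasal consonant, so rule 1 applies → [ũ].
/n/ — between /u/ and /v/; rule 2 does not apply here → [n].
/v/ (between /n/ and /o/): no rule targets it → [v].
/o/ (between /v/ and /d/) fails the environment for rule 1, so it stays [o].
/d/ (between /o/ and /p/) is unaffected → [d].
/p/ stays [p].
/u/ (between /p/ and /n/) occurs before a nasal consonant → [ũ] by rule 1.
/n/ — between /u/ and /z/; rule 2 does not apply here → [n].
/z/ stays [z].
/o/ (between /z/ and /k/) is in the target of rule 1 but the environment (before a nasal consonant) is not met → [o].
/k/ stays [k].
/i/ — word-final; rule 1 does not apply here → [i].

[bũnvodpũnzoki]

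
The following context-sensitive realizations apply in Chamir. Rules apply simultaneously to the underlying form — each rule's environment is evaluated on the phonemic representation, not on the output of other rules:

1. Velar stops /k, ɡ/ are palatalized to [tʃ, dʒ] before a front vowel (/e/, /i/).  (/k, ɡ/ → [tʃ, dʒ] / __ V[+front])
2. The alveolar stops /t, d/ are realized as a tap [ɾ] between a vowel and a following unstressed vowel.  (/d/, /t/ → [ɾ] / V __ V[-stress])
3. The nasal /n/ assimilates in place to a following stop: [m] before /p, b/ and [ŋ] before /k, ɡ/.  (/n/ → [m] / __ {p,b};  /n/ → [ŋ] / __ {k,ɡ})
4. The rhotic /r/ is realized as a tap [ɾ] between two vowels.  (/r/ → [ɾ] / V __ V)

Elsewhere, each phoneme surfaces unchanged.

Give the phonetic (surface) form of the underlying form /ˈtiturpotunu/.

/t/ (word-initial): rule 2 targets it, but not between a vowel and a following unstressed vowel → unchanged [t].
/i/ — not in any rule's target class → [i].
/t/ (between /i/ and /u/): between a vowel and a following unstressed vowel, so rule 2 applies → [ɾ].
/u/ — not in any rule's target class → [u].
/r/ (between /u/ and /p/) is in the target of rule 4 but the environment (between two vowels) is not met → [r].
/p/ (between /r/ and /o/) is unaffected → [p].
/o/ (between /p/ and /t/) is unaffected → [o].
Rule 2 applies to /t/ (between /o/ and /u/: between a vowel and a following unstressed vowel) → [ɾ].
/u/ (between /t/ and /n/): no rule targets it → [u].
/n/ (between /u/ and /u/): rule 3 targets it, but not before a labial or velar stop → unchanged [n].
/u/ (word-final): no rule targets it → [u].

[ˈtiɾurpoɾunu]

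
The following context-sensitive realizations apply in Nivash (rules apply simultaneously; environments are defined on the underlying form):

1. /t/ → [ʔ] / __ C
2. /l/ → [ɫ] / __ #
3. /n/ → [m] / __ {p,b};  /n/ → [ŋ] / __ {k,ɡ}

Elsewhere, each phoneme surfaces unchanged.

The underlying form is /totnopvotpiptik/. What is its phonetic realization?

[toʔnopvoʔpiptik]

/t/ — word-initial; rule 1 does not apply here → [t].
Rule 1 applies to /t/ (between /o/ and /n/: immediately before a consonant) → [ʔ].
/n/ (between /t/ and /o/) fails the environment for rule 3, so it stays [n].
Rule 1 applies to /t/ (between /o/ and /p/: immediately before a consonant) → [ʔ].
/t/ — between /p/ and /i/; rule 1 does not apply here → [t].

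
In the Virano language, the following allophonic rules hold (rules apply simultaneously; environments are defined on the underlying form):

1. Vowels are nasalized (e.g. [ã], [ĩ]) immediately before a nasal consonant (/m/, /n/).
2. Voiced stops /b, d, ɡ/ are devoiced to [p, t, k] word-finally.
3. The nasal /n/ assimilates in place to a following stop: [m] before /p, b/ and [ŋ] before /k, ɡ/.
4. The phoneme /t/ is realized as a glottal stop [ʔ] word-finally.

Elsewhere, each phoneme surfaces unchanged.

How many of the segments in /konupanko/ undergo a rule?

3

Segments that undergo a rule: /o/ → [õ] (rule 1); /a/ → [ã] (rule 1); /n/ → [ŋ] (rule 3).
All other segments surface unchanged.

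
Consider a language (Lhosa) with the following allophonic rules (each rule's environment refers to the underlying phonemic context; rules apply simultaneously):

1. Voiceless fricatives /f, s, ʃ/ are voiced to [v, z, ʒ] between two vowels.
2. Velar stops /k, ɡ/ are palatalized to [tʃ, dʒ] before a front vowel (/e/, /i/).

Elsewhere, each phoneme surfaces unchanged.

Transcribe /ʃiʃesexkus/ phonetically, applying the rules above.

/ʃ/ (word-initial): rule 1 targets it, but not between two vowels → unchanged [ʃ].
/i/ (between /ʃ/ and /ʃ/): no rule targets it → [i].
/ʃ/ (between /i/ and /e/) occurs between two vowels → [ʒ] by rule 1.
/e/ (between /ʃ/ and /s/): no rule targets it → [e].
Rule 1 applies to /s/ (between /e/ and /e/: between two vowels) → [z].
/e/ (between /s/ and /x/) is unaffected → [e].
/x/ (between /e/ and /k/): no rule targets it → [x].
/k/ — between /x/ and /u/; rule 2 does not apply here → [k].
/u/ stays [u].
/s/ (word-final): rule 1 targets it, but not between two vowels → unchanged [s].

[ʃiʒezexkus]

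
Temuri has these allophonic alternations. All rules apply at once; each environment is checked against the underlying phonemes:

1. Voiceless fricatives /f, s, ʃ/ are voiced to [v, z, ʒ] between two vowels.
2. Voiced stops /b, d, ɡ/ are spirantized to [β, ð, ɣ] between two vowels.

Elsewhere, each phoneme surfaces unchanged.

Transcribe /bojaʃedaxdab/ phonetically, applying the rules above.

/b/ — word-initial; rule 2 does not apply here → [b].
/ʃ/ (between /a/ and /e/) occurs between two vowels → [ʒ] by rule 1.
Rule 2 applies to /d/ (between /e/ and /a/: between two vowels) → [ð].
/d/ — between /x/ and /a/; rule 2 does not apply here → [d].
/b/ (word-final): rule 2 targets it, but not between two vowels → unchanged [b].

[bojaʒeðaxdab]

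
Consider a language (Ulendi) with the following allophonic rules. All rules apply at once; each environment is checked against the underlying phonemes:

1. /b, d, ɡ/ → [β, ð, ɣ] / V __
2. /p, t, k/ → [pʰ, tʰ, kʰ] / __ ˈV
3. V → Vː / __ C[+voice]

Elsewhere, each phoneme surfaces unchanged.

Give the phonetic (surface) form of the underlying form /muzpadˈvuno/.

/u/ (between /m/ and /z/) occurs before a voiced consonant → [uː] by rule 3.
/p/ (between /z/ and /a/) is in the target of rule 2 but the environment (immediately before a stressed vowel) is not met → [p].
/a/ meets the environment for rule 3 (before a voiced consonant) → [aː].
/d/ (between /a/ and /v/): immediately after a vowel, so rule 1 applies → [ð].
/u/ (between /v/ and /n/): before a voiced consonant, so rule 3 applies → [uː].
/o/ (word-final) fails the environment for rule 3, so it stays [o].

[muːzpaːðˈvuːno]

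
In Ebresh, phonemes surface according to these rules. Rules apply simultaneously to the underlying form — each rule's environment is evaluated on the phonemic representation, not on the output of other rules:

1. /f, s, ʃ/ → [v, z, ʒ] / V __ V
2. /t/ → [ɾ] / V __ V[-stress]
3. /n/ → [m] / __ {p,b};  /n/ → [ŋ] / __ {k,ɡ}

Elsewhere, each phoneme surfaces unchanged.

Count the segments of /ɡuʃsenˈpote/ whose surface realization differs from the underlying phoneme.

Segments that undergo a rule: /n/ → [m] (rule 3); /t/ → [ɾ] (rule 2).
All other segments surface unchanged.

2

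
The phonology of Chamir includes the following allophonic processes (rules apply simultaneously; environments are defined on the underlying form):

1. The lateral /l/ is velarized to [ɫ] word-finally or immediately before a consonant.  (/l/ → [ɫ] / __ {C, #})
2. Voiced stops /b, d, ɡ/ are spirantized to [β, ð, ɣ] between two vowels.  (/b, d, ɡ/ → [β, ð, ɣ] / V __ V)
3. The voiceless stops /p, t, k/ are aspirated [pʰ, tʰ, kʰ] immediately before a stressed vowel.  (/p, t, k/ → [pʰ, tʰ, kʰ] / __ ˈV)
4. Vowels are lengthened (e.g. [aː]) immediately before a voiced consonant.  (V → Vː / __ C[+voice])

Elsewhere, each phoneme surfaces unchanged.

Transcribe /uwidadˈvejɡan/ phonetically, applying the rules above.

/u/ (word-initial) occurs before a voiced consonant → [uː] by rule 4.
/i/ (between /w/ and /d/): before a voiced consonant, so rule 4 applies → [iː].
/d/ meets the environment for rule 2 (between two vowels) → [ð].
/a/ — between /d/ and /d/, before a voiced consonant — surfaces as [aː] (rule 4).
/d/ (between /a/ and /v/) fails the environment for rule 2, so it stays [d].
/e/ — between /v/ and /j/, before a voiced consonant — surfaces as [eː] (rule 4).
/ɡ/ — between /j/ and /a/; rule 2 does not apply here → [ɡ].
/a/ — between /ɡ/ and /n/, before a voiced consonant — surfaces as [aː] (rule 4).

[uːwiːðaːdˈveːjɡaːn]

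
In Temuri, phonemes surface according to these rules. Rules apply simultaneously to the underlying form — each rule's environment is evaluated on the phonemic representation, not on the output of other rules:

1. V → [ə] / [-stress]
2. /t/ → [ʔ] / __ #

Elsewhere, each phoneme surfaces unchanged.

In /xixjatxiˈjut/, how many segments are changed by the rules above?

4

Segments that undergo a rule: /i/ → [ə] (rule 1); /a/ → [ə] (rule 1); /i/ → [ə] (rule 1); /t/ → [ʔ] (rule 2).
All other segments surface unchanged.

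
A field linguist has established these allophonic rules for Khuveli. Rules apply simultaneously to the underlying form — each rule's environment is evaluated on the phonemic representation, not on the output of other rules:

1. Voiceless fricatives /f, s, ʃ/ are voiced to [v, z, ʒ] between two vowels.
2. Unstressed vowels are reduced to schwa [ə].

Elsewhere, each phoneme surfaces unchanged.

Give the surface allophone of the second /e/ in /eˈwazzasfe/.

/e/ (word-final): in an unstressed syllable, so rule 2 applies → [ə].

[ə]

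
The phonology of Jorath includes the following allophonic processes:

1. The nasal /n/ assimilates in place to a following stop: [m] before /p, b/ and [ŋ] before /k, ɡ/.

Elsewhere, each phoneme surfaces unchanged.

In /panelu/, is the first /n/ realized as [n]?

Yes

/n/ (between /a/ and /e/): rule 1 targets it, but not before a labial or velar stop → unchanged [n].
The actual realization is [n], which matches [n].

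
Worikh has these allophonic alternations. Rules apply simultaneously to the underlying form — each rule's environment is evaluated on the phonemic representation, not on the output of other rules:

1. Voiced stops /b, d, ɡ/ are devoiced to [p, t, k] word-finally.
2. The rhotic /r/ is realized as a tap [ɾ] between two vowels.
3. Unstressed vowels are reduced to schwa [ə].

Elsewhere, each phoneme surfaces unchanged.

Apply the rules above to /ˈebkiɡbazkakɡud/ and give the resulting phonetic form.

/e/ (word-initial): rule 3 targets it, but not in an unstressed syllable → unchanged [e].
/b/ (between /e/ and /k/) fails the environment for rule 1, so it stays [b].
/k/ — not in any rule's target class → [k].
Rule 3 applies to /i/ (between /k/ and /ɡ/: in an unstressed syllable) → [ə].
/ɡ/ — between /i/ and /b/; rule 1 does not apply here → [ɡ].
/b/ (between /ɡ/ and /a/): rule 1 targets it, but not word-finally → unchanged [b].
/a/ meets the environment for rule 3 (in an unstressed syllable) → [ə].
/z/ (between /a/ and /k/): no rule targets it → [z].
/k/ (between /z/ and /a/): no rule targets it → [k].
/a/ (between /k/ and /k/) occurs in an unstressed syllable → [ə] by rule 3.
/k/ (between /a/ and /ɡ/) is unaffected → [k].
/ɡ/ (between /k/ and /u/): rule 1 targets it, but not word-finally → unchanged [ɡ].
/u/ — between /ɡ/ and /d/, in an unstressed syllable — surfaces as [ə] (rule 3).
/d/ meets the environment for rule 1 (word-finally) → [t].

[ˈebkəɡbəzkəkɡət]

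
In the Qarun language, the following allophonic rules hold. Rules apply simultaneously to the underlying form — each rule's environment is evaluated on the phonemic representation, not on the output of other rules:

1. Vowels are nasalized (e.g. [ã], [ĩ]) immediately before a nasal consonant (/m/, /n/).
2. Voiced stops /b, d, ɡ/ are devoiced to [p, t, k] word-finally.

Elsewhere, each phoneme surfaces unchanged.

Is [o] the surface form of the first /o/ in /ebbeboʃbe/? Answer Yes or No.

/o/ (between /b/ and /ʃ/) is in the target of rule 1 but the environment (before a nasal consonant) is not met → [o].
The actual realization is [o], which matches [o].

Yes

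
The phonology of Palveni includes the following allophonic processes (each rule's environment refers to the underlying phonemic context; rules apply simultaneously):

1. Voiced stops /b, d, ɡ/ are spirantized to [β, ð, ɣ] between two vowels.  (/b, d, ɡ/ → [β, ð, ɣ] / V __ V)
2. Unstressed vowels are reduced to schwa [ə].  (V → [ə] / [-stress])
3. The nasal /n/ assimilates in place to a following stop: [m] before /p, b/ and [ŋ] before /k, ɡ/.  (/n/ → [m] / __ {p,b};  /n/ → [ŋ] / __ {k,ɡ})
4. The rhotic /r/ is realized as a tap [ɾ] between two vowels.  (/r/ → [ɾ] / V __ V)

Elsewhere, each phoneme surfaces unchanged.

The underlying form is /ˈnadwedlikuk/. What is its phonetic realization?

[ˈnadwədləkək]

/n/ (word-initial): rule 3 targets it, but not before a labial or velar stop → unchanged [n].
/a/ — between /n/ and /d/; rule 2 does not apply here → [a].
/d/ — between /a/ and /w/; rule 1 does not apply here → [d].
/w/ stays [w].
/e/ meets the environment for rule 2 (in an unstressed syllable) → [ə].
/d/ (between /e/ and /l/): rule 1 targets it, but not between two vowels → unchanged [d].
/l/ (between /d/ and /i/): no rule targets it → [l].
Rule 2 applies to /i/ (between /l/ and /k/: in an unstressed syllable) → [ə].
/k/ — not in any rule's target class → [k].
/u/ (between /k/ and /k/): in an unstressed syllable, so rule 2 applies → [ə].
/k/ stays [k].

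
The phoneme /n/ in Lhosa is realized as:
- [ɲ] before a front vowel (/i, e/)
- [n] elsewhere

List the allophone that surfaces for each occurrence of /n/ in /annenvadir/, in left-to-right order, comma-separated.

[n], [ɲ], [n]

Occurrence 1 (position 2): no conditioning environment matches → elsewhere allophone [n].
Occurrence 2 (position 3): before a front vowel (/i, e/) → [ɲ].
Occurrence 3 (position 5): no conditioning environment matches → elsewhere allophone [n].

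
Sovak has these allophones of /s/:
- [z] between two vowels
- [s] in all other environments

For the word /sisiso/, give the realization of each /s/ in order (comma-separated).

Occurrence 1 (position 1): no conditioning environment matches → elsewhere allophone [s].
Occurrence 2 (position 3): between two vowels → [z].
Occurrence 3 (position 5): between two vowels → [z].

[s], [z], [z]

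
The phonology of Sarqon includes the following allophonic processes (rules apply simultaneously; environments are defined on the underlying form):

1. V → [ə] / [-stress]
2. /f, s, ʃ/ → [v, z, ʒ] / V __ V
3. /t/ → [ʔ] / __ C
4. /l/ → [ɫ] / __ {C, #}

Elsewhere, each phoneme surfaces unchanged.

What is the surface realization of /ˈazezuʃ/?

[ˈazəzəʃ]

/a/ (word-initial) is in the target of rule 1 but the environment (in an unstressed syllable) is not met → [a].
/z/ (between /a/ and /e/) is unaffected → [z].
/e/ (between /z/ and /z/): in an unstressed syllable, so rule 1 applies → [ə].
/z/ — not in any rule's target class → [z].
/u/ meets the environment for rule 1 (in an unstressed syllable) → [ə].
/ʃ/ (word-final) is in the target of rule 2 but the environment (between two vowels) is not met → [ʃ].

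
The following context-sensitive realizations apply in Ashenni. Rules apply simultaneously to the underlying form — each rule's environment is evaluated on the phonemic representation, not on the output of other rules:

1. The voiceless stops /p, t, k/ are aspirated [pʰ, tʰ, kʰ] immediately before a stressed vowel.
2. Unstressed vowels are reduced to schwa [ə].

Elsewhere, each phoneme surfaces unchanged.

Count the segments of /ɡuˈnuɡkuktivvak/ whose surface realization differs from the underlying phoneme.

Segments that undergo a rule: /u/ → [ə] (rule 2); /u/ → [ə] (rule 2); /i/ → [ə] (rule 2); /a/ → [ə] (rule 2).
All other segments surface unchanged.

4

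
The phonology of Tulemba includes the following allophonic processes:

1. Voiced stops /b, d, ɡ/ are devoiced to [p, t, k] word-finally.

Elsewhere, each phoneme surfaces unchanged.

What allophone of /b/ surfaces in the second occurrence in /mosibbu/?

[b]

/b/ — between /b/ and /u/; rule 1 does not apply here → [b].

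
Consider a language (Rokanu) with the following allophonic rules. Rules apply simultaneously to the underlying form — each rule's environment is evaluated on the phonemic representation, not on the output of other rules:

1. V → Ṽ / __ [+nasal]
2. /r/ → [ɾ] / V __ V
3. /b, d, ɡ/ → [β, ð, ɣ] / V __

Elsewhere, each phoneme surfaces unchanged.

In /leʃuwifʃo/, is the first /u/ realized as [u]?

/u/ (between /ʃ/ and /w/) fails the environment for rule 1, so it stays [u].
The actual realization is [u], which matches [u].

Yes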